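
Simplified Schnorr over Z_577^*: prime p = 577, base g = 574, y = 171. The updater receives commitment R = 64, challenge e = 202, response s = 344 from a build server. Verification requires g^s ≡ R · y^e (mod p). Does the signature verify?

g^s mod p:
Squares mod 577: 574^1≡574, 574^2≡9, 574^4≡81, 574^8≡214, 574^16≡213, 574^32≡363, 574^64≡213, 574^128≡363, 574^256≡213
344 = 256 + 64 + 16 + 8, so 574^344 ≡ 213·213·213·214 ≡ 214 (mod 577)
R · y^e mod p:
Squares mod 577: 171^1≡171, 171^2≡391, 171^4≡553, 171^8≡576, 171^16≡1, 171^32≡1, 171^64≡1, 171^128≡1
202 = 128 + 64 + 8 + 2, so 171^202 ≡ 1·1·576·391 ≡ 186 (mod 577)
64·186 = 11904 ≡ 364 (mod 577)
214 ≠ 364; the check fails.

does not verify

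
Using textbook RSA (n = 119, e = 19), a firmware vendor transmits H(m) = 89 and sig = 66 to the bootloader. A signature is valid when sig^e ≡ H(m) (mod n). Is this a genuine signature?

sig^2 ≡ 66^2 = 4356 ≡ 72
sig^4 ≡ 72^2 = 5184 ≡ 67
sig^8 ≡ 67^2 = 4489 ≡ 86
sig^16 ≡ 86^2 = 7396 ≡ 18
19 = 16 + 2 + 1, so sig^19 ≡ 18·72·66 ≡ 94 (mod 119)
94 ≠ 89, so verification fails.

forged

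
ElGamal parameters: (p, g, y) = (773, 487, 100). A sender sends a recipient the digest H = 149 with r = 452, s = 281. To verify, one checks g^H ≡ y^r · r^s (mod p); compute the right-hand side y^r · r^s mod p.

458

Squares mod 773: 100^1≡100, 100^2≡724, 100^4≡82, 100^8≡540, 100^16≡179, 100^32≡348, 100^64≡516, 100^128≡344, 100^256≡67
452 = 256 + 128 + 64 + 4, so 100^452 ≡ 67·344·516·82 ≡ 225 (mod 773)
Squares mod 773: 452^1≡452, 452^2≡232, 452^4≡487, 452^8≡631, 452^16≡66, 452^32≡491, 452^64≡678, 452^128≡522, 452^256≡388
281 = 256 + 16 + 8 + 1, so 452^281 ≡ 388·66·631·452 ≡ 617 (mod 773)
y^r · r^s ≡ 225·617 = 138825 ≡ 458 (mod 773)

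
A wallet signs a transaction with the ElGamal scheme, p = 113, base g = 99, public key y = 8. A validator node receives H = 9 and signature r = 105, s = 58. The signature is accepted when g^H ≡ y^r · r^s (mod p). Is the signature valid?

Left side g^H mod p:
99^2 = 9801 ≡ 83
99^4 ≡ 83^2 = 6889 ≡ 109
99^8 ≡ 109^2 = 11881 ≡ 16
9 = 8 + 1, so 99^9 ≡ 16·99 ≡ 2 (mod 113)
Right side y^r · r^s mod p:
8^2 = 64
8^4 ≡ 64^2 = 4096 ≡ 28
8^8 ≡ 28^2 = 784 ≡ 106
8^16 ≡ 106^2 = 11236 ≡ 49
8^32 ≡ 49^2 = 2401 ≡ 28
8^64 ≡ 28^2 = 784 ≡ 106
105 = 64 + 32 + 8 + 1, so 8^105 ≡ 106·28·106·8 ≡ 15 (mod 113)
105^2 = 11025 ≡ 64
105^4 ≡ 64^2 = 4096 ≡ 28
105^8 ≡ 28^2 = 784 ≡ 106
105^16 ≡ 106^2 = 11236 ≡ 49
105^32 ≡ 49^2 = 2401 ≡ 28
58 = 32 + 16 + 8 + 2, so 105^58 ≡ 28·49·106·64 ≡ 64 (mod 113)
15·64 = 960 ≡ 56 (mod 113)
2 ≠ 56, so verification fails.

invalid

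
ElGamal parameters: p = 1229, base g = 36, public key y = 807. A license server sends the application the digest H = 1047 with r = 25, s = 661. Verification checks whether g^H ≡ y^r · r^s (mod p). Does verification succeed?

fails

Left side g^H mod p:
36^2 = 1296 ≡ 67
36^4 ≡ 67^2 = 4489 ≡ 802
36^8 ≡ 802^2 = 643204 ≡ 437
36^16 ≡ 437^2 = 190969 ≡ 474
36^32 ≡ 474^2 = 224676 ≡ 998
36^64 ≡ 998^2 = 996004 ≡ 514
36^128 ≡ 514^2 = 264196 ≡ 1190
36^256 ≡ 1190^2 = 1416100 ≡ 292
36^512 ≡ 292^2 = 85264 ≡ 463
36^1024 ≡ 463^2 = 214369 ≡ 523
1047 = 1024 + 16 + 4 + 2 + 1, so 36^1047 ≡ 523·474·802·67·36 ≡ 458 (mod 1229)
Right side y^r · r^s mod p:
807^2 = 651249 ≡ 1108
807^4 ≡ 1108^2 = 1227664 ≡ 1122
807^8 ≡ 1122^2 = 1258884 ≡ 388
807^16 ≡ 388^2 = 150544 ≡ 606
25 = 16 + 8 + 1, so 807^25 ≡ 606·388·807 ≡ 528 (mod 1229)
25^2 = 625
25^4 ≡ 625^2 = 390625 ≡ 1032
25^8 ≡ 1032^2 = 1065024 ≡ 710
25^16 ≡ 710^2 = 504100 ≡ 210
25^32 ≡ 210^2 = 44100 ≡ 1085
25^64 ≡ 1085^2 = 1177225 ≡ 1072
25^128 ≡ 1072^2 = 1149184 ≡ 69
25^256 ≡ 69^2 = 4761 ≡ 1074
25^512 ≡ 1074^2 = 1153476 ≡ 674
661 = 512 + 128 + 16 + 4 + 1, so 25^661 ≡ 674·69·210·1032·25 ≡ 511 (mod 1229)
528·511 = 269808 ≡ 657 (mod 1229)
458 ≠ 657, so verification fails.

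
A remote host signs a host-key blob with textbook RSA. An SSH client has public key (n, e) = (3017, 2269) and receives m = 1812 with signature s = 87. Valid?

no

s^2269 mod 3017 = 1473
s^2269 mod 3017 = 1473, but m = 1812.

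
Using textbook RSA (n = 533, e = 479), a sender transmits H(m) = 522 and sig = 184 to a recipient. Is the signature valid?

sig^2 ≡ 184^2 = 33856 ≡ 277
sig^4 ≡ 277^2 = 76729 ≡ 510
sig^8 ≡ 510^2 = 260100 ≡ 529
sig^16 ≡ 529^2 = 279841 ≡ 16
sig^32 ≡ 16^2 = 256
sig^64 ≡ 256^2 = 65536 ≡ 510
sig^128 ≡ 510^2 = 260100 ≡ 529
sig^256 ≡ 529^2 = 279841 ≡ 16
479 = 256 + 128 + 64 + 16 + 8 + 4 + 2 + 1, so sig^479 ≡ 16·529·510·16·529·510·277·184 ≡ 449 (mod 533)
449 ≠ 522, so verification fails.

invalid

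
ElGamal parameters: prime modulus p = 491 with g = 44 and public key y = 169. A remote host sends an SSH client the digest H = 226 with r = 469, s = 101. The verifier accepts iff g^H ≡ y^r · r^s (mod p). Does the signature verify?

Left side g^H mod p:
44^2 = 1936 ≡ 463
44^4 ≡ 463^2 = 214369 ≡ 293
44^8 ≡ 293^2 = 85849 ≡ 415
44^16 ≡ 415^2 = 172225 ≡ 375
44^32 ≡ 375^2 = 140625 ≡ 199
44^64 ≡ 199^2 = 39601 ≡ 321
44^128 ≡ 321^2 = 103041 ≡ 422
226 = 128 + 64 + 32 + 2, so 44^226 ≡ 422·321·199·463 ≡ 396 (mod 491)
Right side y^r · r^s mod p:
169^2 = 28561 ≡ 83
169^4 ≡ 83^2 = 6889 ≡ 15
169^8 ≡ 15^2 = 225
169^16 ≡ 225^2 = 50625 ≡ 52
169^32 ≡ 52^2 = 2704 ≡ 249
169^64 ≡ 249^2 = 62001 ≡ 135
169^128 ≡ 135^2 = 18225 ≡ 58
169^256 ≡ 58^2 = 3364 ≡ 418
469 = 256 + 128 + 64 + 16 + 4 + 1, so 169^469 ≡ 418·58·135·52·15·169 ≡ 400 (mod 491)
469^2 = 219961 ≡ 484
469^4 ≡ 484^2 = 234256 ≡ 49
469^8 ≡ 49^2 = 2401 ≡ 437
469^16 ≡ 437^2 = 190969 ≡ 461
469^32 ≡ 461^2 = 212521 ≡ 409
469^64 ≡ 409^2 = 167281 ≡ 341
101 = 64 + 32 + 4 + 1, so 469^101 ≡ 341·409·49·469 ≡ 55 (mod 491)
400·55 = 22000 ≡ 396 (mod 491)
396 ≡ 396 (mod 491), so the signature is genuine.

verifies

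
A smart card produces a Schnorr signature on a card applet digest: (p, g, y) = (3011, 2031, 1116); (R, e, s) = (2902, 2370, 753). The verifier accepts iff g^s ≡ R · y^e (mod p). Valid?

no

g^s mod p:
Squares mod 3011: 2031^1≡2031, 2031^2≡2902, 2031^4≡2848, 2031^8≡2481, 2031^16≡877, 2031^32≡1324, 2031^64≡574, 2031^128≡1277, 2031^256≡1778, 2031^512≡2745
753 = 512 + 128 + 64 + 32 + 16 + 1, so 2031^753 ≡ 2745·1277·574·1324·877·2031 ≡ 2252 (mod 3011)
R · y^e mod p:
Squares mod 3011: 1116^1≡1116, 1116^2≡1913, 1116^4≡1204, 1116^8≡1325, 1116^16≡212, 1116^32≡2790, 1116^64≡665, 1116^128≡2619, 1116^256≡103, 1116^512≡1576, 1116^1024≡2712, 1116^2048≡2082
2370 = 2048 + 256 + 64 + 2, so 1116^2370 ≡ 2082·103·665·1913 ≡ 2854 (mod 3011)
2902·2854 = 8282308 ≡ 2058 (mod 3011)
2252 ≠ 2058; the check fails.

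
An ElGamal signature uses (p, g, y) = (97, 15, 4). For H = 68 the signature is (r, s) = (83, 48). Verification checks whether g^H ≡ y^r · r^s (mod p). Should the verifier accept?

accept

Left side g^H mod p:
15^2 = 225 ≡ 31
15^4 ≡ 31^2 = 961 ≡ 88
15^8 ≡ 88^2 = 7744 ≡ 81
15^16 ≡ 81^2 = 6561 ≡ 62
15^32 ≡ 62^2 = 3844 ≡ 61
15^64 ≡ 61^2 = 3721 ≡ 35
68 = 64 + 4, so 15^68 ≡ 35·88 ≡ 73 (mod 97)
Right side y^r · r^s mod p:
4^2 = 16
4^4 ≡ 16^2 = 256 ≡ 62
4^8 ≡ 62^2 = 3844 ≡ 61
4^16 ≡ 61^2 = 3721 ≡ 35
4^32 ≡ 35^2 = 1225 ≡ 61
4^64 ≡ 61^2 = 3721 ≡ 35
83 = 64 + 16 + 2 + 1, so 4^83 ≡ 35·35·16·4 ≡ 24 (mod 97)
83^2 = 6889 ≡ 2
83^4 ≡ 2^2 = 4
83^8 ≡ 4^2 = 16
83^16 ≡ 16^2 = 256 ≡ 62
83^32 ≡ 62^2 = 3844 ≡ 61
48 = 32 + 16, so 83^48 ≡ 61·62 ≡ 96 (mod 97)
24·96 = 2304 ≡ 73 (mod 97)
73 ≡ 73 (mod 97), so the signature is genuine.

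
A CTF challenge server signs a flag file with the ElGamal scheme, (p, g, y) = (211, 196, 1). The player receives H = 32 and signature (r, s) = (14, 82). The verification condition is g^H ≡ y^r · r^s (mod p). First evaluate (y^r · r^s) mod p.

14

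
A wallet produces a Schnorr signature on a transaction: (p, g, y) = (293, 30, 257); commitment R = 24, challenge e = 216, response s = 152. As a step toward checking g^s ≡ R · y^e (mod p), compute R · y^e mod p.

257^2 = 66049 ≡ 124
257^4 ≡ 124^2 = 15376 ≡ 140
257^8 ≡ 140^2 = 19600 ≡ 262
257^16 ≡ 262^2 = 68644 ≡ 82
257^32 ≡ 82^2 = 6724 ≡ 278
257^64 ≡ 278^2 = 77284 ≡ 225
257^128 ≡ 225^2 = 50625 ≡ 229
216 = 128 + 64 + 16 + 8, so 257^216 ≡ 229·225·82·262 ≡ 17 (mod 293)
R · y^e ≡ 24·17 = 408 ≡ 115 (mod 293)

115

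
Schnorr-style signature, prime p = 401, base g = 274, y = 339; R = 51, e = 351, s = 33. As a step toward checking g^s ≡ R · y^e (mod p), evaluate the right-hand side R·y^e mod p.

97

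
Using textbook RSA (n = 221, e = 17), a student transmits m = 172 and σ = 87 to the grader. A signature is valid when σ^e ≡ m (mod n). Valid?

yes

σ^2 ≡ 87^2 = 7569 ≡ 55
σ^4 ≡ 55^2 = 3025 ≡ 152
σ^8 ≡ 152^2 = 23104 ≡ 120
σ^16 ≡ 120^2 = 14400 ≡ 35
17 = 16 + 1, so σ^17 ≡ 35·87 ≡ 172 (mod 221)
172 = m, so the signature checks out.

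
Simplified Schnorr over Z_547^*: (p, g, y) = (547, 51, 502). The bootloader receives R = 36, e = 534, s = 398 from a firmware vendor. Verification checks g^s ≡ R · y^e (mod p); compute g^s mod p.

51^2 = 2601 ≡ 413
51^4 ≡ 413^2 = 170569 ≡ 452
51^8 ≡ 452^2 = 204304 ≡ 273
51^16 ≡ 273^2 = 74529 ≡ 137
51^32 ≡ 137^2 = 18769 ≡ 171
51^64 ≡ 171^2 = 29241 ≡ 250
51^128 ≡ 250^2 = 62500 ≡ 142
51^256 ≡ 142^2 = 20164 ≡ 472
398 = 256 + 128 + 8 + 4 + 2, so 51^398 ≡ 472·142·273·452·413 ≡ 275 (mod 547)

275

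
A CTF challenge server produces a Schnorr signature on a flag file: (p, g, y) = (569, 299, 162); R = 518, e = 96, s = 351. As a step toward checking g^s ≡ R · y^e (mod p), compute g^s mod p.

154

Squares mod 569: 299^1≡299, 299^2≡68, 299^4≡72, 299^8≡63, 299^16≡555, 299^32≡196, 299^64≡293, 299^128≡499, 299^256≡348
351 = 256 + 64 + 16 + 8 + 4 + 2 + 1, so 299^351 ≡ 348·293·555·63·72·68·299 ≡ 154 (mod 569)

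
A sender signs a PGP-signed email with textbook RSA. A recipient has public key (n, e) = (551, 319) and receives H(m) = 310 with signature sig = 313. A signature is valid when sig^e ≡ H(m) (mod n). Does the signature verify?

Squares mod 551: sig^1≡313, sig^2≡442, sig^4≡310, sig^8≡226, sig^16≡384, sig^32≡339, sig^64≡313, sig^128≡442, sig^256≡310
319 = 256 + 32 + 16 + 8 + 4 + 2 + 1, so sig^319 ≡ 310·339·384·226·310·442·313 ≡ 310 (mod 551)
sig^319 mod 551 = 310 matches H(m).

verifies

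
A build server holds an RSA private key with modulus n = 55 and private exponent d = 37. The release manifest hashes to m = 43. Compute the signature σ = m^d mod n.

43

m^2 ≡ 43^2 = 1849 ≡ 34
m^4 ≡ 34^2 = 1156 ≡ 1
m^8 ≡ 1^2 = 1
m^16 ≡ 1^2 = 1
m^32 ≡ 1^2 = 1
37 = 32 + 4 + 1, so m^37 ≡ 1·1·43 ≡ 43 (mod 55)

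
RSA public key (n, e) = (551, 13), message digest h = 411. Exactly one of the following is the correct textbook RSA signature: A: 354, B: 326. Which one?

A

Candidate A: Squares mod 551: 354^1≡354, 354^2≡239, 354^4≡368, 354^8≡429; 13 = 8 + 4 + 1, so 354^13 ≡ 429·368·354 ≡ 411 (mod 551)
  → matches h = 411
Candidate B: Squares mod 551: 326^1≡326, 326^2≡484, 326^4≡81, 326^8≡500; 13 = 8 + 4 + 1, so 326^13 ≡ 500·81·326 ≡ 489 (mod 551)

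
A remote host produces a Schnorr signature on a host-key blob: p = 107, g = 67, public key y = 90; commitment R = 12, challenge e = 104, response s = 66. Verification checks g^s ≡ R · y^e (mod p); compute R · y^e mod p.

90^2 = 8100 ≡ 75
90^4 ≡ 75^2 = 5625 ≡ 61
90^8 ≡ 61^2 = 3721 ≡ 83
90^16 ≡ 83^2 = 6889 ≡ 41
90^32 ≡ 41^2 = 1681 ≡ 76
90^64 ≡ 76^2 = 5776 ≡ 105
104 = 64 + 32 + 8, so 90^104 ≡ 105·76·83 ≡ 10 (mod 107)
R · y^e ≡ 12·10 = 120 ≡ 13 (mod 107)

13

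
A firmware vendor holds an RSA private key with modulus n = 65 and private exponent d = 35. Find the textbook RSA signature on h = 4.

49

h^2 ≡ 4^2 = 16
h^4 ≡ 16^2 = 256 ≡ 61
h^8 ≡ 61^2 = 3721 ≡ 16
h^16 ≡ 16^2 = 256 ≡ 61
h^32 ≡ 61^2 = 3721 ≡ 16
35 = 32 + 2 + 1, so h^35 ≡ 16·16·4 ≡ 49 (mod 65)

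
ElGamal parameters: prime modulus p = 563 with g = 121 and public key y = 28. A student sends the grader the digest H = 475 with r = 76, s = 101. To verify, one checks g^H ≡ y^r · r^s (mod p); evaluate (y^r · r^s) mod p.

Squares mod 563: 28^1≡28, 28^2≡221, 28^4≡423, 28^8≡458, 28^16≡328, 28^32≡51, 28^64≡349
76 = 64 + 8 + 4, so 28^76 ≡ 349·458·423 ≡ 244 (mod 563)
Squares mod 563: 76^1≡76, 76^2≡146, 76^4≡485, 76^8≡454, 76^16≡58, 76^32≡549, 76^64≡196
101 = 64 + 32 + 4 + 1, so 76^101 ≡ 196·549·485·76 ≡ 236 (mod 563)
y^r · r^s ≡ 244·236 = 57584 ≡ 158 (mod 563)

158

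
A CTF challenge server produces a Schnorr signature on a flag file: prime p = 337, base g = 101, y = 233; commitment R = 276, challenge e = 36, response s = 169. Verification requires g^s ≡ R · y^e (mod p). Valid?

no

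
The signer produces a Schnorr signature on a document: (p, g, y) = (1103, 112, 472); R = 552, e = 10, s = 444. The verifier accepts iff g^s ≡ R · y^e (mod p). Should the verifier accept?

accept

g^s mod p:
112^2 = 12544 ≡ 411
112^4 ≡ 411^2 = 168921 ≡ 162
112^8 ≡ 162^2 = 26244 ≡ 875
112^16 ≡ 875^2 = 765625 ≡ 143
112^32 ≡ 143^2 = 20449 ≡ 595
112^64 ≡ 595^2 = 354025 ≡ 1065
112^128 ≡ 1065^2 = 1134225 ≡ 341
112^256 ≡ 341^2 = 116281 ≡ 466
444 = 256 + 128 + 32 + 16 + 8 + 4, so 112^444 ≡ 466·341·595·143·875·162 ≡ 895 (mod 1103)
R · y^e mod p:
472^2 = 222784 ≡ 1081
472^4 ≡ 1081^2 = 1168561 ≡ 484
472^8 ≡ 484^2 = 234256 ≡ 420
10 = 8 + 2, so 472^10 ≡ 420·1081 ≡ 687 (mod 1103)
552·687 = 379224 ≡ 895 (mod 1103)
895 ≡ 895 (mod 1103); signature holds.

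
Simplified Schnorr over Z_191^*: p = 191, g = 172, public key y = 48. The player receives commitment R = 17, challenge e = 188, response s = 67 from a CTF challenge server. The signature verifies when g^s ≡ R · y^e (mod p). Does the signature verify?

g^s mod p:
172^2 = 29584 ≡ 170
172^4 ≡ 170^2 = 28900 ≡ 59
172^8 ≡ 59^2 = 3481 ≡ 43
172^16 ≡ 43^2 = 1849 ≡ 130
172^32 ≡ 130^2 = 16900 ≡ 92
172^64 ≡ 92^2 = 8464 ≡ 60
67 = 64 + 2 + 1, so 172^67 ≡ 60·170·172 ≡ 65 (mod 191)
R · y^e mod p:
48^2 = 2304 ≡ 12
48^4 ≡ 12^2 = 144
48^8 ≡ 144^2 = 20736 ≡ 108
48^16 ≡ 108^2 = 11664 ≡ 13
48^32 ≡ 13^2 = 169
48^64 ≡ 169^2 = 28561 ≡ 102
48^128 ≡ 102^2 = 10404 ≡ 90
188 = 128 + 32 + 16 + 8 + 4, so 48^188 ≡ 90·169·13·108·144 ≡ 16 (mod 191)
17·16 = 272 ≡ 81 (mod 191)
65 ≠ 81; the check fails.

does not verify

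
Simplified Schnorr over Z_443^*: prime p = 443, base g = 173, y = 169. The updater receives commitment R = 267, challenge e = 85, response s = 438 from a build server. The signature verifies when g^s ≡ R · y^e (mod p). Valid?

g^s mod p:
173^2 = 29929 ≡ 248
173^4 ≡ 248^2 = 61504 ≡ 370
173^8 ≡ 370^2 = 136900 ≡ 13
173^16 ≡ 13^2 = 169
173^32 ≡ 169^2 = 28561 ≡ 209
173^64 ≡ 209^2 = 43681 ≡ 267
173^128 ≡ 267^2 = 71289 ≡ 409
173^256 ≡ 409^2 = 167281 ≡ 270
438 = 256 + 128 + 32 + 16 + 4 + 2, so 173^438 ≡ 270·409·209·169·370·248 ≡ 267 (mod 443)
R · y^e mod p:
169^2 = 28561 ≡ 209
169^4 ≡ 209^2 = 43681 ≡ 267
169^8 ≡ 267^2 = 71289 ≡ 409
169^16 ≡ 409^2 = 167281 ≡ 270
169^32 ≡ 270^2 = 72900 ≡ 248
169^64 ≡ 248^2 = 61504 ≡ 370
85 = 64 + 16 + 4 + 1, so 169^85 ≡ 370·270·267·169 ≡ 1 (mod 443)
267·1 = 267 ≡ 267 (mod 443)
267 ≡ 267 (mod 443); signature holds.

yes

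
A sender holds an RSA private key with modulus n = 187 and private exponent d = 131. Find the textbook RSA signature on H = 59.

H^2 ≡ 59^2 = 3481 ≡ 115
H^4 ≡ 115^2 = 13225 ≡ 135
H^8 ≡ 135^2 = 18225 ≡ 86
H^16 ≡ 86^2 = 7396 ≡ 103
H^32 ≡ 103^2 = 10609 ≡ 137
H^64 ≡ 137^2 = 18769 ≡ 69
H^128 ≡ 69^2 = 4761 ≡ 86
131 = 128 + 2 + 1, so H^131 ≡ 86·115·59 ≡ 70 (mod 187)

70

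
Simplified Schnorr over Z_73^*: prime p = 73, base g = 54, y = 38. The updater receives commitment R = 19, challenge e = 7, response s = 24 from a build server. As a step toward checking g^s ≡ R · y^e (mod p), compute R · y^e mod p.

64

38^2 = 1444 ≡ 57
38^4 ≡ 57^2 = 3249 ≡ 37
7 = 4 + 2 + 1, so 38^7 ≡ 37·57·38 ≡ 61 (mod 73)
R · y^e ≡ 19·61 = 1159 ≡ 64 (mod 73)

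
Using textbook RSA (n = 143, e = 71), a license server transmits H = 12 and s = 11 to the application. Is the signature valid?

invalid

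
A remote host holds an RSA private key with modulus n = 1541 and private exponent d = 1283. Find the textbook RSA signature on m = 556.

1457

m^1283 mod 1541 = 1457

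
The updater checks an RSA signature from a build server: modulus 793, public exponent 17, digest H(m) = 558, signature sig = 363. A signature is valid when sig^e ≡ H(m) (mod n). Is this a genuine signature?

sig^2 ≡ 363^2 = 131769 ≡ 131
sig^4 ≡ 131^2 = 17161 ≡ 508
sig^8 ≡ 508^2 = 258064 ≡ 339
sig^16 ≡ 339^2 = 114921 ≡ 729
17 = 16 + 1, so sig^17 ≡ 729·363 ≡ 558 (mod 793)
558 = H(m), so the signature checks out.

genuine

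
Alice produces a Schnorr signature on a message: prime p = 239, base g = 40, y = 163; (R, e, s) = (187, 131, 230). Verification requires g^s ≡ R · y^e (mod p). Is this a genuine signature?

genuine

g^s mod p:
Squares mod 239: 40^1≡40, 40^2≡166, 40^4≡71, 40^8≡22, 40^16≡6, 40^32≡36, 40^64≡101, 40^128≡163
230 = 128 + 64 + 32 + 4 + 2, so 40^230 ≡ 163·101·36·71·166 ≡ 163 (mod 239)
R · y^e mod p:
Squares mod 239: 163^1≡163, 163^2≡40, 163^4≡166, 163^8≡71, 163^16≡22, 163^32≡6, 163^64≡36, 163^128≡101
131 = 128 + 2 + 1, so 163^131 ≡ 101·40·163 ≡ 75 (mod 239)
187·75 = 14025 ≡ 163 (mod 239)
163 ≡ 163 (mod 239); signature holds.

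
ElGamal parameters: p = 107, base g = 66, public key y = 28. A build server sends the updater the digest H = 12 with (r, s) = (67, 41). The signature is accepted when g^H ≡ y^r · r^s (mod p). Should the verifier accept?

Left side g^H mod p:
66^2 = 4356 ≡ 76
66^4 ≡ 76^2 = 5776 ≡ 105
66^8 ≡ 105^2 = 11025 ≡ 4
12 = 8 + 4, so 66^12 ≡ 4·105 ≡ 99 (mod 107)
Right side y^r · r^s mod p:
28^2 = 784 ≡ 35
28^4 ≡ 35^2 = 1225 ≡ 48
28^8 ≡ 48^2 = 2304 ≡ 57
28^16 ≡ 57^2 = 3249 ≡ 39
28^32 ≡ 39^2 = 1521 ≡ 23
28^64 ≡ 23^2 = 529 ≡ 101
67 = 64 + 2 + 1, so 28^67 ≡ 101·35·28 ≡ 5 (mod 107)
67^2 = 4489 ≡ 102
67^4 ≡ 102^2 = 10404 ≡ 25
67^8 ≡ 25^2 = 625 ≡ 90
67^16 ≡ 90^2 = 8100 ≡ 75
67^32 ≡ 75^2 = 5625 ≡ 61
41 = 32 + 8 + 1, so 67^41 ≡ 61·90·67 ≡ 71 (mod 107)
5·71 = 355 ≡ 34 (mod 107)
99 ≠ 34, so verification fails.

reject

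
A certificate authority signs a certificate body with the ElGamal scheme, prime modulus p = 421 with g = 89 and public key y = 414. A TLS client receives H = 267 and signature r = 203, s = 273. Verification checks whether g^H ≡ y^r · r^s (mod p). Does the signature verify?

does not verify

Left side g^H mod p:
89^2 = 7921 ≡ 343
89^4 ≡ 343^2 = 117649 ≡ 190
89^8 ≡ 190^2 = 36100 ≡ 315
89^16 ≡ 315^2 = 99225 ≡ 290
89^32 ≡ 290^2 = 84100 ≡ 321
89^64 ≡ 321^2 = 103041 ≡ 317
89^128 ≡ 317^2 = 100489 ≡ 291
89^256 ≡ 291^2 = 84681 ≡ 60
267 = 256 + 8 + 2 + 1, so 89^267 ≡ 60·315·343·89 ≡ 8 (mod 421)
Right side y^r · r^s mod p:
414^2 = 171396 ≡ 49
414^4 ≡ 49^2 = 2401 ≡ 296
414^8 ≡ 296^2 = 87616 ≡ 48
414^16 ≡ 48^2 = 2304 ≡ 199
414^32 ≡ 199^2 = 39601 ≡ 27
414^64 ≡ 27^2 = 729 ≡ 308
414^128 ≡ 308^2 = 94864 ≡ 139
203 = 128 + 64 + 8 + 2 + 1, so 414^203 ≡ 139·308·48·49·414 ≡ 377 (mod 421)
203^2 = 41209 ≡ 372
203^4 ≡ 372^2 = 138384 ≡ 296
203^8 ≡ 296^2 = 87616 ≡ 48
203^16 ≡ 48^2 = 2304 ≡ 199
203^32 ≡ 199^2 = 39601 ≡ 27
203^64 ≡ 27^2 = 729 ≡ 308
203^128 ≡ 308^2 = 94864 ≡ 139
203^256 ≡ 139^2 = 19321 ≡ 376
273 = 256 + 16 + 1, so 203^273 ≡ 376·199·203 ≡ 13 (mod 421)
377·13 = 4901 ≡ 270 (mod 421)
8 ≠ 270, so verification fails.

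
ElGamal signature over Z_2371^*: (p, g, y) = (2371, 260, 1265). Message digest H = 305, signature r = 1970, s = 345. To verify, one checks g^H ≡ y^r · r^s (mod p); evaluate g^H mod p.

Squares mod 2371: 260^1≡260, 260^2≡1212, 260^4≡1295, 260^8≡728, 260^16≡1251, 260^32≡141, 260^64≡913, 260^128≡1348, 260^256≡918
305 = 256 + 32 + 16 + 1, so 260^305 ≡ 918·141·1251·260 ≡ 956 (mod 2371)

956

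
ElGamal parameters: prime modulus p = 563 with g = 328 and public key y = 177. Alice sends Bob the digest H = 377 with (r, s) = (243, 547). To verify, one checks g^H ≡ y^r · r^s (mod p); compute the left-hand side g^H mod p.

328^2 = 107584 ≡ 51
328^4 ≡ 51^2 = 2601 ≡ 349
328^8 ≡ 349^2 = 121801 ≡ 193
328^16 ≡ 193^2 = 37249 ≡ 91
328^32 ≡ 91^2 = 8281 ≡ 399
328^64 ≡ 399^2 = 159201 ≡ 435
328^128 ≡ 435^2 = 189225 ≡ 57
328^256 ≡ 57^2 = 3249 ≡ 434
377 = 256 + 64 + 32 + 16 + 8 + 1, so 328^377 ≡ 434·435·399·91·193·328 ≡ 161 (mod 563)

161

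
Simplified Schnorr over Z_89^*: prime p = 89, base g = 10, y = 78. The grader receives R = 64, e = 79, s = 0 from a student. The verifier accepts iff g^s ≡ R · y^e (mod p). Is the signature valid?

valid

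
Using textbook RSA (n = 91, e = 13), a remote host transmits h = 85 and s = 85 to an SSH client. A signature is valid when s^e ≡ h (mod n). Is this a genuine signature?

Squares mod 91: s^1≡85, s^2≡36, s^4≡22, s^8≡29
13 = 8 + 4 + 1, so s^13 ≡ 29·22·85 ≡ 85 (mod 91)
Since 85 equals the digest 85, verification succeeds.

genuine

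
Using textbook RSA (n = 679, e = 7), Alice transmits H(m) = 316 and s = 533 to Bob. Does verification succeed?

passes

s^7 mod 679 = 316
s^7 mod 679 = 316 matches H(m).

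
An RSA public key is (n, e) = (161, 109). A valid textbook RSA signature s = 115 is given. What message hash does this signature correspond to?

115

s^109 mod 161 = 115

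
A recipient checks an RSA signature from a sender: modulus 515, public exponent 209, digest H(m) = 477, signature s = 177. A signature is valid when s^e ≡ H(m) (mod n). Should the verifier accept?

accept

Squares mod 515: s^1≡177, s^2≡429, s^4≡186, s^8≡91, s^16≡41, s^32≡136, s^64≡471, s^128≡391
209 = 128 + 64 + 16 + 1, so s^209 ≡ 391·471·41·177 ≡ 477 (mod 515)
s^209 mod 515 = 477 matches H(m).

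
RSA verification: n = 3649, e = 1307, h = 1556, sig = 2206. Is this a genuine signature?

genuine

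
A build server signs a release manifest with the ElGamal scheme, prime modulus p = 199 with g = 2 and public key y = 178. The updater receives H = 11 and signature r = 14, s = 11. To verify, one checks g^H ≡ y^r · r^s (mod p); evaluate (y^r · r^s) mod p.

178^2 = 31684 ≡ 43
178^4 ≡ 43^2 = 1849 ≡ 58
178^8 ≡ 58^2 = 3364 ≡ 180
14 = 8 + 4 + 2, so 178^14 ≡ 180·58·43 ≡ 175 (mod 199)
14^2 = 196
14^4 ≡ 196^2 = 38416 ≡ 9
14^8 ≡ 9^2 = 81
11 = 8 + 2 + 1, so 14^11 ≡ 81·196·14 ≡ 180 (mod 199)
y^r · r^s ≡ 175·180 = 31500 ≡ 58 (mod 199)

58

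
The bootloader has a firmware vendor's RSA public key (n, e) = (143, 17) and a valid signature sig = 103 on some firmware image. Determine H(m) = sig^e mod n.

sig^2 ≡ 103^2 = 10609 ≡ 27
sig^4 ≡ 27^2 = 729 ≡ 14
sig^8 ≡ 14^2 = 196 ≡ 53
sig^16 ≡ 53^2 = 2809 ≡ 92
17 = 16 + 1, so sig^17 ≡ 92·103 ≡ 38 (mod 143)

38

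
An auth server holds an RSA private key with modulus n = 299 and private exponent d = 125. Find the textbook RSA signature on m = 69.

Squares mod 299: m^1≡69, m^2≡276, m^4≡230, m^8≡276, m^16≡230, m^32≡276, m^64≡230
125 = 64 + 32 + 16 + 8 + 4 + 1, so m^125 ≡ 230·276·230·276·230·69 ≡ 23 (mod 299)

23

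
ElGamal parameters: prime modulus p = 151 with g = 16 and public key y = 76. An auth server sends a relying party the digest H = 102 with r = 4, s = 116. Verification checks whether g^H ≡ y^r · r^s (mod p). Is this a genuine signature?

genuine

Left side g^H mod p:
Squares mod 151: 16^1≡16, 16^2≡105, 16^4≡2, 16^8≡4, 16^16≡16, 16^32≡105, 16^64≡2
102 = 64 + 32 + 4 + 2, so 16^102 ≡ 2·105·2·105 ≡ 8 (mod 151)
Right side y^r · r^s mod p:
Squares mod 151: 76^1≡76, 76^2≡38, 76^4≡85
76^4 ≡ 85 (mod 151)
Squares mod 151: 4^1≡4, 4^2≡16, 4^4≡105, 4^8≡2, 4^16≡4, 4^32≡16, 4^64≡105
116 = 64 + 32 + 16 + 4, so 4^116 ≡ 105·16·4·105 ≡ 128 (mod 151)
85·128 = 10880 ≡ 8 (mod 151)
8 ≡ 8 (mod 151), so the signature is genuine.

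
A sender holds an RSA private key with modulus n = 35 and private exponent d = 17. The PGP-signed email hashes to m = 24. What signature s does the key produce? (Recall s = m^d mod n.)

m^2 ≡ 24^2 = 576 ≡ 16
m^4 ≡ 16^2 = 256 ≡ 11
m^8 ≡ 11^2 = 121 ≡ 16
m^16 ≡ 16^2 = 256 ≡ 11
17 = 16 + 1, so m^17 ≡ 11·24 ≡ 19 (mod 35)

19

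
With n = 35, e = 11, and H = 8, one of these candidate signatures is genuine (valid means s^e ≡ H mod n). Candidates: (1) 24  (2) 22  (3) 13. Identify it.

Candidate 1: Squares mod 35: 24^1≡24, 24^2≡16, 24^4≡11, 24^8≡16; 11 = 8 + 2 + 1, so 24^11 ≡ 16·16·24 ≡ 19 (mod 35)
Candidate 2: Squares mod 35: 22^1≡22, 22^2≡29, 22^4≡1, 22^8≡1; 11 = 8 + 2 + 1, so 22^11 ≡ 1·29·22 ≡ 8 (mod 35)
  → matches H = 8
Candidate 3: Squares mod 35: 13^1≡13, 13^2≡29, 13^4≡1, 13^8≡1; 11 = 8 + 2 + 1, so 13^11 ≡ 1·29·13 ≡ 27 (mod 35)

2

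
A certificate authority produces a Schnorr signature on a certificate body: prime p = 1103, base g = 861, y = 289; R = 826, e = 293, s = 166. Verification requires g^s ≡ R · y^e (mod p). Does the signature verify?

verifies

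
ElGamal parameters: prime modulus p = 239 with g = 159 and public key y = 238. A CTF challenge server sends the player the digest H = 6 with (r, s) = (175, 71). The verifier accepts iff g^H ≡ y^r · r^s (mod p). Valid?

yes

Left side g^H mod p:
159^6 mod 239 = 20
Right side y^r · r^s mod p:
238^175 mod 239 = 238
175^71 mod 239 = 219
238·219 = 52122 ≡ 20 (mod 239)
20 ≡ 20 (mod 239), so the signature is genuine.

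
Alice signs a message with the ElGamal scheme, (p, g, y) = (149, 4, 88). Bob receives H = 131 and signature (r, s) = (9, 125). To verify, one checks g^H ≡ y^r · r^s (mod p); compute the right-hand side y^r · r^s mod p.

88^9 mod 149 = 29
9^125 mod 149 = 7
y^r · r^s ≡ 29·7 = 203 ≡ 54 (mod 149)

54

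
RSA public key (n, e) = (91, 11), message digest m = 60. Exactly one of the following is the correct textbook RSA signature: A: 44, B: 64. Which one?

A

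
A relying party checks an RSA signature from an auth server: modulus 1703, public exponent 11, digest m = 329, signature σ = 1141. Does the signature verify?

verifies

Squares mod 1703: σ^1≡1141, σ^2≡789, σ^4≡926, σ^8≡867
11 = 8 + 2 + 1, so σ^11 ≡ 867·789·1141 ≡ 329 (mod 1703)
σ^11 mod 1703 = 329 matches m.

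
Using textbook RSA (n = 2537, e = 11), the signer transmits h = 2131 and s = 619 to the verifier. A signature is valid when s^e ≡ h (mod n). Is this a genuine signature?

s^2 ≡ 619^2 = 383161 ≡ 74
s^4 ≡ 74^2 = 5476 ≡ 402
s^8 ≡ 402^2 = 161604 ≡ 1773
11 = 8 + 2 + 1, so s^11 ≡ 1773·74·619 ≡ 2131 (mod 2537)
Since 2131 equals the digest 2131, verification succeeds.

genuine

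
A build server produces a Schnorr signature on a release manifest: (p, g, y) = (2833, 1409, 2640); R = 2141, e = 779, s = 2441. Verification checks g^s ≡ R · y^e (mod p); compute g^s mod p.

1409^2 = 1985281 ≡ 2181
1409^4 ≡ 2181^2 = 4756761 ≡ 154
1409^8 ≡ 154^2 = 23716 ≡ 1052
1409^16 ≡ 1052^2 = 1106704 ≡ 1834
1409^32 ≡ 1834^2 = 3363556 ≡ 785
1409^64 ≡ 785^2 = 616225 ≡ 1464
1409^128 ≡ 1464^2 = 2143296 ≡ 1548
1409^256 ≡ 1548^2 = 2396304 ≡ 2419
1409^512 ≡ 2419^2 = 5851561 ≡ 1416
1409^1024 ≡ 1416^2 = 2005056 ≡ 2125
1409^2048 ≡ 2125^2 = 4515625 ≡ 2656
2441 = 2048 + 256 + 128 + 8 + 1, so 1409^2441 ≡ 2656·2419·1548·1052·1409 ≡ 356 (mod 2833)

356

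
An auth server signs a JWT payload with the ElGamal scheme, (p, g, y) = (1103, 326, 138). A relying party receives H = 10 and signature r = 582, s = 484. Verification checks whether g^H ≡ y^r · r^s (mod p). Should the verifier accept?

Left side g^H mod p:
326^2 = 106276 ≡ 388
326^4 ≡ 388^2 = 150544 ≡ 536
326^8 ≡ 536^2 = 287296 ≡ 516
10 = 8 + 2, so 326^10 ≡ 516·388 ≡ 565 (mod 1103)
Right side y^r · r^s mod p:
138^2 = 19044 ≡ 293
138^4 ≡ 293^2 = 85849 ≡ 918
138^8 ≡ 918^2 = 842724 ≡ 32
138^16 ≡ 32^2 = 1024
138^32 ≡ 1024^2 = 1048576 ≡ 726
138^64 ≡ 726^2 = 527076 ≡ 945
138^128 ≡ 945^2 = 893025 ≡ 698
138^256 ≡ 698^2 = 487204 ≡ 781
138^512 ≡ 781^2 = 609961 ≡ 2
582 = 512 + 64 + 4 + 2, so 138^582 ≡ 2·945·918·293 ≡ 293 (mod 1103)
582^2 = 338724 ≡ 103
582^4 ≡ 103^2 = 10609 ≡ 682
582^8 ≡ 682^2 = 465124 ≡ 761
582^16 ≡ 761^2 = 579121 ≡ 46
582^32 ≡ 46^2 = 2116 ≡ 1013
582^64 ≡ 1013^2 = 1026169 ≡ 379
582^128 ≡ 379^2 = 143641 ≡ 251
582^256 ≡ 251^2 = 63001 ≡ 130
484 = 256 + 128 + 64 + 32 + 4, so 582^484 ≡ 130·251·379·1013·682 ≡ 864 (mod 1103)
293·864 = 253152 ≡ 565 (mod 1103)
565 ≡ 565 (mod 1103), so the signature is genuine.

accept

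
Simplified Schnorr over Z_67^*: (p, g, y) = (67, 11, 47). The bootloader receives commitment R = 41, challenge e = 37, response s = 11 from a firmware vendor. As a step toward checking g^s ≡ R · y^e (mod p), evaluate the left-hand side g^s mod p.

30

Squares mod 67: 11^1≡11, 11^2≡54, 11^4≡35, 11^8≡19
11 = 8 + 2 + 1, so 11^11 ≡ 19·54·11 ≡ 30 (mod 67)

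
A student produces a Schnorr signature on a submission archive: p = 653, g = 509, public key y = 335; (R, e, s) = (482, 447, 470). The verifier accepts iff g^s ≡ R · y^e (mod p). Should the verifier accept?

reject

g^s mod p:
509^2 = 259081 ≡ 493
509^4 ≡ 493^2 = 243049 ≡ 133
509^8 ≡ 133^2 = 17689 ≡ 58
509^16 ≡ 58^2 = 3364 ≡ 99
509^32 ≡ 99^2 = 9801 ≡ 6
509^64 ≡ 6^2 = 36
509^128 ≡ 36^2 = 1296 ≡ 643
509^256 ≡ 643^2 = 413449 ≡ 100
470 = 256 + 128 + 64 + 16 + 4 + 2, so 509^470 ≡ 100·643·36·99·133·493 ≡ 316 (mod 653)
R · y^e mod p:
335^2 = 112225 ≡ 562
335^4 ≡ 562^2 = 315844 ≡ 445
335^8 ≡ 445^2 = 198025 ≡ 166
335^16 ≡ 166^2 = 27556 ≡ 130
335^32 ≡ 130^2 = 16900 ≡ 575
335^64 ≡ 575^2 = 330625 ≡ 207
335^128 ≡ 207^2 = 42849 ≡ 404
335^256 ≡ 404^2 = 163216 ≡ 619
447 = 256 + 128 + 32 + 16 + 8 + 4 + 2 + 1, so 335^447 ≡ 619·404·575·130·166·445·562·335 ≡ 477 (mod 653)
482·477 = 229914 ≡ 58 (mod 653)
316 ≠ 58; the check fails.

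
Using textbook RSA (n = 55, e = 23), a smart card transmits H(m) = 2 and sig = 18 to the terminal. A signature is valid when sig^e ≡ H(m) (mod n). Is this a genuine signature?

sig^2 ≡ 18^2 = 324 ≡ 49
sig^4 ≡ 49^2 = 2401 ≡ 36
sig^8 ≡ 36^2 = 1296 ≡ 31
sig^16 ≡ 31^2 = 961 ≡ 26
23 = 16 + 4 + 2 + 1, so sig^23 ≡ 26·36·49·18 ≡ 2 (mod 55)
Since 2 equals the digest 2, verification succeeds.

genuine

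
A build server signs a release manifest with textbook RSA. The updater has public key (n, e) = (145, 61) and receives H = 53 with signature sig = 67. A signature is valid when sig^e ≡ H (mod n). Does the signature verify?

does not verify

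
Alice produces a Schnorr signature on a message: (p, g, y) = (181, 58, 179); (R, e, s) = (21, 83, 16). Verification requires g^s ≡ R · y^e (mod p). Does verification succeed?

passes

g^s mod p:
58^16 mod 181 = 44
R · y^e mod p:
179^83 mod 181 = 140
21·140 = 2940 ≡ 44 (mod 181)
44 ≡ 44 (mod 181); signature holds.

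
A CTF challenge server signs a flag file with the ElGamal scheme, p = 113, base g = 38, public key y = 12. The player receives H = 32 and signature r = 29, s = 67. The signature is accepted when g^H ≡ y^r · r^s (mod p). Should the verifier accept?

accept

Left side g^H mod p:
38^2 = 1444 ≡ 88
38^4 ≡ 88^2 = 7744 ≡ 60
38^8 ≡ 60^2 = 3600 ≡ 97
38^16 ≡ 97^2 = 9409 ≡ 30
38^32 ≡ 30^2 = 900 ≡ 109
Right side y^r · r^s mod p:
12^2 = 144 ≡ 31
12^4 ≡ 31^2 = 961 ≡ 57
12^8 ≡ 57^2 = 3249 ≡ 85
12^16 ≡ 85^2 = 7225 ≡ 106
29 = 16 + 8 + 4 + 1, so 12^29 ≡ 106·85·57·12 ≡ 46 (mod 113)
29^2 = 841 ≡ 50
29^4 ≡ 50^2 = 2500 ≡ 14
29^8 ≡ 14^2 = 196 ≡ 83
29^16 ≡ 83^2 = 6889 ≡ 109
29^32 ≡ 109^2 = 11881 ≡ 16
29^64 ≡ 16^2 = 256 ≡ 30
67 = 64 + 2 + 1, so 29^67 ≡ 30·50·29 ≡ 108 (mod 113)
46·108 = 4968 ≡ 109 (mod 113)
109 ≡ 109 (mod 113), so the signature is genuine.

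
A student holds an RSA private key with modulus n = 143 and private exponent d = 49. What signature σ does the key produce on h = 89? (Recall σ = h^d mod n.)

89

h^2 ≡ 89^2 = 7921 ≡ 56
h^4 ≡ 56^2 = 3136 ≡ 133
h^8 ≡ 133^2 = 17689 ≡ 100
h^16 ≡ 100^2 = 10000 ≡ 133
h^32 ≡ 133^2 = 17689 ≡ 100
49 = 32 + 16 + 1, so h^49 ≡ 100·133·89 ≡ 89 (mod 143)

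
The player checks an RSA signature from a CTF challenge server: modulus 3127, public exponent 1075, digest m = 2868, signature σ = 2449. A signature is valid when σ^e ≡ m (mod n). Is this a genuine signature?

forged

σ^1075 mod 3127 = 693
σ^1075 mod 3127 = 693, but m = 2868.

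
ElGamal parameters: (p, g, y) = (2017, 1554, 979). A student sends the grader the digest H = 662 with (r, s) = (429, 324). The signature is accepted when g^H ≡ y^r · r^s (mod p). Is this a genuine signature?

forged

Left side g^H mod p:
1554^2 = 2414916 ≡ 567
1554^4 ≡ 567^2 = 321489 ≡ 786
1554^8 ≡ 786^2 = 617796 ≡ 594
1554^16 ≡ 594^2 = 352836 ≡ 1878
1554^32 ≡ 1878^2 = 3526884 ≡ 1168
1554^64 ≡ 1168^2 = 1364224 ≡ 732
1554^128 ≡ 732^2 = 535824 ≡ 1319
1554^256 ≡ 1319^2 = 1739761 ≡ 1107
1554^512 ≡ 1107^2 = 1225449 ≡ 1130
662 = 512 + 128 + 16 + 4 + 2, so 1554^662 ≡ 1130·1319·1878·786·567 ≡ 288 (mod 2017)
Right side y^r · r^s mod p:
979^2 = 958441 ≡ 366
979^4 ≡ 366^2 = 133956 ≡ 834
979^8 ≡ 834^2 = 695556 ≡ 1708
979^16 ≡ 1708^2 = 2917264 ≡ 682
979^32 ≡ 682^2 = 465124 ≡ 1214
979^64 ≡ 1214^2 = 1473796 ≡ 1386
979^128 ≡ 1386^2 = 1920996 ≡ 812
979^256 ≡ 812^2 = 659344 ≡ 1802
429 = 256 + 128 + 32 + 8 + 4 + 1, so 979^429 ≡ 1802·812·1214·1708·834·979 ≡ 1615 (mod 2017)
429^2 = 184041 ≡ 494
429^4 ≡ 494^2 = 244036 ≡ 1996
429^8 ≡ 1996^2 = 3984016 ≡ 441
429^16 ≡ 441^2 = 194481 ≡ 849
429^32 ≡ 849^2 = 720801 ≡ 732
429^64 ≡ 732^2 = 535824 ≡ 1319
429^128 ≡ 1319^2 = 1739761 ≡ 1107
429^256 ≡ 1107^2 = 1225449 ≡ 1130
324 = 256 + 64 + 4, so 429^324 ≡ 1130·1319·1996 ≡ 1953 (mod 2017)
1615·1953 = 3154095 ≡ 1524 (mod 2017)
288 ≠ 1524, so verification fails.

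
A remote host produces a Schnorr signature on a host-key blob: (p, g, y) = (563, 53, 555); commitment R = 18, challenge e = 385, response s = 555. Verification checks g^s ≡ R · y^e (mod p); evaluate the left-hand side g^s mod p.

560

53^2 = 2809 ≡ 557
53^4 ≡ 557^2 = 310249 ≡ 36
53^8 ≡ 36^2 = 1296 ≡ 170
53^16 ≡ 170^2 = 28900 ≡ 187
53^32 ≡ 187^2 = 34969 ≡ 63
53^64 ≡ 63^2 = 3969 ≡ 28
53^128 ≡ 28^2 = 784 ≡ 221
53^256 ≡ 221^2 = 48841 ≡ 423
53^512 ≡ 423^2 = 178929 ≡ 458
555 = 512 + 32 + 8 + 2 + 1, so 53^555 ≡ 458·63·170·557·53 ≡ 560 (mod 563)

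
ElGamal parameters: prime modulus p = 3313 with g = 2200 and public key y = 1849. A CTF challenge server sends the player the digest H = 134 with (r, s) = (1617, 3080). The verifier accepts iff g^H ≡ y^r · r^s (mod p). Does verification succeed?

Left side g^H mod p:
Squares mod 3313: 2200^1≡2200, 2200^2≡3020, 2200^4≡3024, 2200^8≡696, 2200^16≡718, 2200^32≡2009, 2200^64≡847, 2200^128≡1801
134 = 128 + 4 + 2, so 2200^134 ≡ 1801·3024·3020 ≡ 2574 (mod 3313)
Right side y^r · r^s mod p:
Squares mod 3313: 1849^1≡1849, 1849^2≡3098, 1849^4≡3156, 1849^8≡1458, 1849^16≡2131, 1849^32≡2351, 1849^64≡1117, 1849^128≡2001, 1849^256≡1897, 1849^512≡691, 1849^1024≡409
1617 = 1024 + 512 + 64 + 16 + 1, so 1849^1617 ≡ 409·691·1117·2131·1849 ≡ 707 (mod 3313)
Squares mod 3313: 1617^1≡1617, 1617^2≡732, 1617^4≡2431, 1617^8≡2682, 1617^16≡601, 1617^32≡84, 1617^64≡430, 1617^128≡2685, 1617^256≡137, 1617^512≡2204, 1617^1024≡758, 1617^2048≡1415
3080 = 2048 + 1024 + 8, so 1617^3080 ≡ 1415·758·2682 ≡ 1222 (mod 3313)
707·1222 = 863954 ≡ 2574 (mod 3313)
2574 ≡ 2574 (mod 3313), so the signature is genuine.

passes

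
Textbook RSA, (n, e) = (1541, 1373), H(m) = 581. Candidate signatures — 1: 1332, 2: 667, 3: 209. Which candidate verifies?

3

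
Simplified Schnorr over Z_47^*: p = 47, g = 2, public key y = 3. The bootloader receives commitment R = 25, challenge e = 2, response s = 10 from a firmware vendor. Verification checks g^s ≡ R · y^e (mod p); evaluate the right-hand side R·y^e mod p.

37

3^2 = 9
R · y^e ≡ 25·9 = 225 ≡ 37 (mod 47)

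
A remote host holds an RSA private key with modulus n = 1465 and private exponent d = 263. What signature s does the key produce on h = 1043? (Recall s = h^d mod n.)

h^263 mod 1465 = 722

722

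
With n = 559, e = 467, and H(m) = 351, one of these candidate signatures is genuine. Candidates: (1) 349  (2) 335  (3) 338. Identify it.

3

Candidate 1: Squares mod 559: 349^1≡349, 349^2≡498, 349^4≡367, 349^8≡529, 349^16≡341, 349^32≡9, 349^64≡81, 349^128≡412, 349^256≡367; 467 = 256 + 128 + 64 + 16 + 2 + 1, so 349^467 ≡ 367·412·81·341·498·349 ≡ 201 (mod 559)
Candidate 2: Squares mod 559: 335^1≡335, 335^2≡425, 335^4≡68, 335^8≡152, 335^16≡185, 335^32≡126, 335^64≡224, 335^128≡425, 335^256≡68; 467 = 256 + 128 + 64 + 16 + 2 + 1, so 335^467 ≡ 68·425·224·185·425·335 ≡ 420 (mod 559)
Candidate 3: Squares mod 559: 338^1≡338, 338^2≡208, 338^4≡221, 338^8≡208, 338^16≡221, 338^32≡208, 338^64≡221, 338^128≡208, 338^256≡221; 467 = 256 + 128 + 64 + 16 + 2 + 1, so 338^467 ≡ 221·208·221·221·208·338 ≡ 351 (mod 559)
  → matches H(m) = 351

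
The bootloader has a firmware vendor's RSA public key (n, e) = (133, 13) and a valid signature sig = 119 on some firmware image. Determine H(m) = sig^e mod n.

sig^2 ≡ 119^2 = 14161 ≡ 63
sig^4 ≡ 63^2 = 3969 ≡ 112
sig^8 ≡ 112^2 = 12544 ≡ 42
13 = 8 + 4 + 1, so sig^13 ≡ 42·112·119 ≡ 112 (mod 133)

112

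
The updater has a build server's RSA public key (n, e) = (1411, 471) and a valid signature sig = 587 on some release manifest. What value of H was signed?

852

sig^2 ≡ 587^2 = 344569 ≡ 285
sig^4 ≡ 285^2 = 81225 ≡ 798
sig^8 ≡ 798^2 = 636804 ≡ 443
sig^16 ≡ 443^2 = 196249 ≡ 120
sig^32 ≡ 120^2 = 14400 ≡ 290
sig^64 ≡ 290^2 = 84100 ≡ 851
sig^128 ≡ 851^2 = 724201 ≡ 358
sig^256 ≡ 358^2 = 128164 ≡ 1174
471 = 256 + 128 + 64 + 16 + 4 + 2 + 1, so sig^471 ≡ 1174·358·851·120·798·285·587 ≡ 852 (mod 1411)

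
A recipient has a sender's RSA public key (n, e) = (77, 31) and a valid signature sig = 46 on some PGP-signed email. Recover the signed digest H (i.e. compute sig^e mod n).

46

sig^2 ≡ 46^2 = 2116 ≡ 37
sig^4 ≡ 37^2 = 1369 ≡ 60
sig^8 ≡ 60^2 = 3600 ≡ 58
sig^16 ≡ 58^2 = 3364 ≡ 53
31 = 16 + 8 + 4 + 2 + 1, so sig^31 ≡ 53·58·60·37·46 ≡ 46 (mod 77)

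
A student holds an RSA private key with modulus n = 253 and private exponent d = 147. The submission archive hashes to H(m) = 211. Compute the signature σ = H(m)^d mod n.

95

(H(m))^147 mod 253 = 95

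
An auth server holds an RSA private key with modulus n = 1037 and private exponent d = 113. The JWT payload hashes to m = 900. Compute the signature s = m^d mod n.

951

m^2 ≡ 900^2 = 810000 ≡ 103
m^4 ≡ 103^2 = 10609 ≡ 239
m^8 ≡ 239^2 = 57121 ≡ 86
m^16 ≡ 86^2 = 7396 ≡ 137
m^32 ≡ 137^2 = 18769 ≡ 103
m^64 ≡ 103^2 = 10609 ≡ 239
113 = 64 + 32 + 16 + 1, so m^113 ≡ 239·103·137·900 ≡ 951 (mod 1037)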